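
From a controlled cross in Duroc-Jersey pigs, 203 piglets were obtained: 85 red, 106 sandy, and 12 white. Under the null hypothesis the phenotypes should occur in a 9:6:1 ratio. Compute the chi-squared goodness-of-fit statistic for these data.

19.222

Total ratio parts = 16. Expected numbers out of 203:
  red: 203 × 9/16 = 114.1875
  sandy: 203 × 6/16 = 76.125
  white: 203 × 1/16 = 12.6875
χ² = Σ (O − E)² / E
  red: (85 − 114.1875)² / 114.1875 = 7.4606
  sandy: (106 − 76.125)² / 76.125 = 11.7243
  white: (12 − 12.6875)² / 12.6875 = 0.0373
χ² = 7.4606 + 11.7243 + 0.0373 = 19.2222 ≈ 19.222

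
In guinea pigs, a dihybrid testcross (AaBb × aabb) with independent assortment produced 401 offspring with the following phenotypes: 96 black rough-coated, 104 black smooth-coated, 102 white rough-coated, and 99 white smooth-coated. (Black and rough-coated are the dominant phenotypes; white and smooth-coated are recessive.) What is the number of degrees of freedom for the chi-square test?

3

A dihybrid testcross with independent assortment gives a 1:1:1:1 ratio.
A goodness-of-fit test with 4 phenotype classes has df = 4 − 1 = 3.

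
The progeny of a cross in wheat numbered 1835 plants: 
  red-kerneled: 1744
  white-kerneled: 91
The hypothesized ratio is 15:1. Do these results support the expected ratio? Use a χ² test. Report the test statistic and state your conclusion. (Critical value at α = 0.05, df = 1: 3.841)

Expected counts for N = 1835 under a 15:1 ratio (total parts = 16):
  red-kerneled: 1835 × 15/16 = 1720.3125
  white-kerneled: 1835 × 1/16 = 114.6875
χ² = Σ (O − E)² / E
  red-kerneled: (1744 − 1720.3125)² / 1720.3125 = 0.3262
  white-kerneled: (91 − 114.6875)² / 114.6875 = 4.8924
χ² = 0.3262 + 4.8924 = 5.2186 ≈ 5.219
Degrees of freedom = 2 − 1 = 1; critical value at α = 0.05 is 3.841.
Since 5.219 > 3.841, we reject the null hypothesis — the data do not fit the 15:1 ratio.

5.219; not consistent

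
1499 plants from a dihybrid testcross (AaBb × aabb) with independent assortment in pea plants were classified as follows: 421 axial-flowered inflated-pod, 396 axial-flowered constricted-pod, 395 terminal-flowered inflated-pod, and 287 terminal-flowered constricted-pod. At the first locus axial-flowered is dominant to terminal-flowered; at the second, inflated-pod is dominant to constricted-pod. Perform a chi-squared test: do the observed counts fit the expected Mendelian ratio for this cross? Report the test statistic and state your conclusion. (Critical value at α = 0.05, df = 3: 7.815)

A dihybrid testcross with independent assortment gives a 1:1:1:1 ratio.
The 1:1:1:1 ratio has 4 parts, so with N = 1499 the expected counts are:
  axial-flowered inflated-pod: 1499 × 1/4 = 374.75
  axial-flowered constricted-pod: 1499 × 1/4 = 374.75
  terminal-flowered inflated-pod: 1499 × 1/4 = 374.75
  terminal-flowered constricted-pod: 1499 × 1/4 = 374.75
χ² = Σ (O − E)² / E
  axial-flowered inflated-pod: (421 − 374.75)² / 374.75 = 5.7080
  axial-flowered constricted-pod: (396 − 374.75)² / 374.75 = 1.2050
  terminal-flowered inflated-pod: (395 − 374.75)² / 374.75 = 1.0942
  terminal-flowered constricted-pod: (287 − 374.75)² / 374.75 = 20.5472
χ² = 5.7080 + 1.2050 + 1.0942 + 20.5472 = 28.5544 ≈ 28.554
Degrees of freedom = 4 − 1 = 3; critical value at α = 0.05 is 7.815.
Since 28.554 > 7.815, we reject the null hypothesis — the data do not fit the 1:1:1:1 ratio.

28.554; not consistent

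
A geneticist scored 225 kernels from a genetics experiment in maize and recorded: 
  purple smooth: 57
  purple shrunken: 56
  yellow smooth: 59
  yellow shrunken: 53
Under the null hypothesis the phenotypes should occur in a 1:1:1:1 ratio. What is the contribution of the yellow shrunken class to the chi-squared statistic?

0.188

Total ratio parts = 4. Expected numbers out of 225:
  purple smooth: 225 × 1/4 = 56.25
  purple shrunken: 225 × 1/4 = 56.25
  yellow smooth: 225 × 1/4 = 56.25
  yellow shrunken: 225 × 1/4 = 56.25
Contribution of yellow shrunken: (53 − 56.25)² / 56.25 = 0.1878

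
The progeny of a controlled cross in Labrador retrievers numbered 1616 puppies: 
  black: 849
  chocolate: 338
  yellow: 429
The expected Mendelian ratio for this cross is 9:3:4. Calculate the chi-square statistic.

9.550

Expected counts for N = 1616 under a 9:3:4 ratio (total parts = 16):
  black: 1616 × 9/16 = 909
  chocolate: 1616 × 3/16 = 303
  yellow: 1616 × 4/16 = 404
χ² = Σ (O − E)² / E
  black: (849 − 909)² / 909 = 3.9604
  chocolate: (338 − 303)² / 303 = 4.0429
  yellow: (429 − 404)² / 404 = 1.5470
χ² = 3.9604 + 4.0429 + 1.5470 = 9.5503 ≈ 9.550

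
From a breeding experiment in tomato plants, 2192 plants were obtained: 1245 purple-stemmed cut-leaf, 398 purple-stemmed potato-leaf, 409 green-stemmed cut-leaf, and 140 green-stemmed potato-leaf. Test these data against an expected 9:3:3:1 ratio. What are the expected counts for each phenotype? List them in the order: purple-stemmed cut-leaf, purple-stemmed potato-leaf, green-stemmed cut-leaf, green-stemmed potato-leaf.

1233, 411, 411, 137

The 9:3:3:1 ratio has 16 parts, so with N = 2192 the expected counts are:
  purple-stemmed cut-leaf: 2192 × 9/16 = 1233
  purple-stemmed potato-leaf: 2192 × 3/16 = 411
  green-stemmed cut-leaf: 2192 × 3/16 = 411
  green-stemmed potato-leaf: 2192 × 1/16 = 137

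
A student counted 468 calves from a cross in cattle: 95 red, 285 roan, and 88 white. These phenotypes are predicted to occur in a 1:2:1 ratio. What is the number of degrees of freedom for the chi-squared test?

2

A goodness-of-fit test with 3 phenotype classes has df = 3 − 1 = 2.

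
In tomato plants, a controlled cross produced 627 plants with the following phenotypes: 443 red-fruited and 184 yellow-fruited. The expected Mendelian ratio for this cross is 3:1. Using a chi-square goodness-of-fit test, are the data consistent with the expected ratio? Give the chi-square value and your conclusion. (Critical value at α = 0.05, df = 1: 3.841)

6.316; not consistent

Under the 3:1 hypothesis (Σ ratio = 4, N = 627):
  red-fruited: 627 × 3/4 = 470.25
  yellow-fruited: 627 × 1/4 = 156.75
χ² = Σ (O − E)² / E
  red-fruited: (443 − 470.25)² / 470.25 = 1.5791
  yellow-fruited: (184 − 156.75)² / 156.75 = 4.7372
χ² = 1.5791 + 4.7372 = 6.3163 ≈ 6.316
Degrees of freedom = 2 − 1 = 1; critical value at α = 0.05 is 3.841.
Since 6.316 > 3.841, we reject the null hypothesis — the data do not fit the 3:1 ratio.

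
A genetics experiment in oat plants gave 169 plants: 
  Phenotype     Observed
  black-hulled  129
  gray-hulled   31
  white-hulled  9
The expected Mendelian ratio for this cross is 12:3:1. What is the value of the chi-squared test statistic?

The 12:3:1 ratio has 16 parts, so with N = 169 the expected counts are:
  black-hulled: 169 × 12/16 = 126.75
  gray-hulled: 169 × 3/16 = 31.6875
  white-hulled: 169 × 1/16 = 10.5625
χ² = Σ (O − E)² / E
  black-hulled: (129 − 126.75)² / 126.75 = 0.0399
  gray-hulled: (31 − 31.6875)² / 31.6875 = 0.0149
  white-hulled: (9 − 10.5625)² / 10.5625 = 0.2311
χ² = 0.0399 + 0.0149 + 0.2311 = 0.2859 ≈ 0.286

0.286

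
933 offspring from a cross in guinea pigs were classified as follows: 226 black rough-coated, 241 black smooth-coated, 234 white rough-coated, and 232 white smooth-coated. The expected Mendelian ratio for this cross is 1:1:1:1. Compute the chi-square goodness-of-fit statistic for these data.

0.492

The 1:1:1:1 ratio has 4 parts, so with N = 933 the expected counts are:
  black rough-coated: 933 × 1/4 = 233.25
  black smooth-coated: 933 × 1/4 = 233.25
  white rough-coated: 933 × 1/4 = 233.25
  white smooth-coated: 933 × 1/4 = 233.25
χ² = Σ (O − E)² / E
  black rough-coated: (226 − 233.25)² / 233.25 = 0.2253
  black smooth-coated: (241 − 233.25)² / 233.25 = 0.2575
  white rough-coated: (234 − 233.25)² / 233.25 = 0.0024
  white smooth-coated: (232 − 233.25)² / 233.25 = 0.0067
χ² = 0.2253 + 0.2575 + 0.0024 + 0.0067 = 0.4919 ≈ 0.492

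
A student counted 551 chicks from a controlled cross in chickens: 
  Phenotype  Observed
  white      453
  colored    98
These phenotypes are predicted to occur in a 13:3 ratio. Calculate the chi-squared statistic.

0.336

Expected counts for N = 551 under a 13:3 ratio (total parts = 16):
  white: 551 × 13/16 = 447.6875
  colored: 551 × 3/16 = 103.3125
χ² = Σ (O − E)² / E
  white: (453 − 447.6875)² / 447.6875 = 0.0630
  colored: (98 − 103.3125)² / 103.3125 = 0.2732
χ² = 0.0630 + 0.2732 = 0.3362 ≈ 0.336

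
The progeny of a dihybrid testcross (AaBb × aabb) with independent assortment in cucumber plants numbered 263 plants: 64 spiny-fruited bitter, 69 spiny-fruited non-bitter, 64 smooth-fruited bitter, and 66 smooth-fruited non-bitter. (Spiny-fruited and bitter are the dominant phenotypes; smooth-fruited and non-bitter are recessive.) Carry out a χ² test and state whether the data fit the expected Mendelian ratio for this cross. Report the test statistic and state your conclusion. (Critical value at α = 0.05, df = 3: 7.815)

A dihybrid testcross with independent assortment gives a 1:1:1:1 ratio.
The 1:1:1:1 ratio has 4 parts, so with N = 263 the expected counts are:
  spiny-fruited bitter: 263 × 1/4 = 65.75
  spiny-fruited non-bitter: 263 × 1/4 = 65.75
  smooth-fruited bitter: 263 × 1/4 = 65.75
  smooth-fruited non-bitter: 263 × 1/4 = 65.75
χ² = Σ (O − E)² / E
  spiny-fruited bitter: (64 − 65.75)² / 65.75 = 0.0466
  spiny-fruited non-bitter: (69 − 65.75)² / 65.75 = 0.1606
  smooth-fruited bitter: (64 − 65.75)² / 65.75 = 0.0466
  smooth-fruited non-bitter: (66 − 65.75)² / 65.75 = 0.0010
χ² = 0.0466 + 0.1606 + 0.0466 + 0.0010 = 0.2548 ≈ 0.255
Degrees of freedom = 4 − 1 = 3; critical value at α = 0.05 is 7.815.
Since 0.255 < 7.815, we fail to reject the null hypothesis — the data are consistent with the 1:1:1:1 ratio.

0.255; consistent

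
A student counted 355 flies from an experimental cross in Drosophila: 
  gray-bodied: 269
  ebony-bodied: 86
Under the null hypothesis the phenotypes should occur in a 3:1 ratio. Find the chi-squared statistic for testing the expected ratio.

0.114

Total ratio parts = 4. Expected numbers out of 355:
  gray-bodied: 355 × 3/4 = 266.25
  ebony-bodied: 355 × 1/4 = 88.75
χ² = Σ (O − E)² / E
  gray-bodied: (269 − 266.25)² / 266.25 = 0.0284
  ebony-bodied: (86 − 88.75)² / 88.75 = 0.0852
χ² = 0.0284 + 0.0852 = 0.1136 ≈ 0.114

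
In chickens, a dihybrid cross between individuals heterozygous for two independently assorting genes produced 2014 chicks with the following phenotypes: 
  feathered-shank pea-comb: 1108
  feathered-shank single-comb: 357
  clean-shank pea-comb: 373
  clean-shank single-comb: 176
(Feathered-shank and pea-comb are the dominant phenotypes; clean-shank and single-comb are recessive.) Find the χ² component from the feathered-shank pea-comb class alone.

0.546

A dihybrid F₂ with independent assortment and complete dominance at both loci gives a 9:3:3:1 phenotypic ratio.
Expected counts for N = 2014 under a 9:3:3:1 ratio (total parts = 16):
  feathered-shank pea-comb: 2014 × 9/16 = 1132.875
  feathered-shank single-comb: 2014 × 3/16 = 377.625
  clean-shank pea-comb: 2014 × 3/16 = 377.625
  clean-shank single-comb: 2014 × 1/16 = 125.875
Contribution of feathered-shank pea-comb: (1108 − 1132.875)² / 1132.875 = 0.5462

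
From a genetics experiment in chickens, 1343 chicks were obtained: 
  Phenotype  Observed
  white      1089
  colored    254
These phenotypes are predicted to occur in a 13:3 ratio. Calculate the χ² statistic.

0.023

Under the 13:3 hypothesis (Σ ratio = 16, N = 1343):
  white: 1343 × 13/16 = 1091.1875
  colored: 1343 × 3/16 = 251.8125
χ² = Σ (O − E)² / E
  white: (1089 − 1091.1875)² / 1091.1875 = 0.0044
  colored: (254 − 251.8125)² / 251.8125 = 0.0190
χ² = 0.0044 + 0.0190 = 0.0234 ≈ 0.023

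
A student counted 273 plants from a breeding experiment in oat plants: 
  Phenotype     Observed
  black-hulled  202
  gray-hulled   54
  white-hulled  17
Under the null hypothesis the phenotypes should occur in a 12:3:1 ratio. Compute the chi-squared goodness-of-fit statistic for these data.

Expected counts for N = 273 under a 12:3:1 ratio (total parts = 16):
  black-hulled: 273 × 12/16 = 204.75
  gray-hulled: 273 × 3/16 = 51.1875
  white-hulled: 273 × 1/16 = 17.0625
χ² = Σ (O − E)² / E
  black-hulled: (202 − 204.75)² / 204.75 = 0.0369
  gray-hulled: (54 − 51.1875)² / 51.1875 = 0.1545
  white-hulled: (17 − 17.0625)² / 17.0625 = 0.0002
χ² = 0.0369 + 0.1545 + 0.0002 = 0.1916 ≈ 0.192

0.192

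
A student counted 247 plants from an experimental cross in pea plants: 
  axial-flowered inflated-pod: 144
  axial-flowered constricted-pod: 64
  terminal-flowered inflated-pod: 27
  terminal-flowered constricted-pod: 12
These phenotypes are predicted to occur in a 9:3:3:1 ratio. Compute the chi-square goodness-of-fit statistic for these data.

Total ratio parts = 16. Expected numbers out of 247:
  axial-flowered inflated-pod: 247 × 9/16 = 138.9375
  axial-flowered constricted-pod: 247 × 3/16 = 46.3125
  terminal-flowered inflated-pod: 247 × 3/16 = 46.3125
  terminal-flowered constricted-pod: 247 × 1/16 = 15.4375
χ² = Σ (O − E)² / E
  axial-flowered inflated-pod: (144 − 138.9375)² / 138.9375 = 0.1845
  axial-flowered constricted-pod: (64 − 46.3125)² / 46.3125 = 6.7551
  terminal-flowered inflated-pod: (27 − 46.3125)² / 46.3125 = 8.0534
  terminal-flowered constricted-pod: (12 − 15.4375)² / 15.4375 = 0.7654
χ² = 0.1845 + 6.7551 + 8.0534 + 0.7654 = 15.7584 ≈ 15.758

15.758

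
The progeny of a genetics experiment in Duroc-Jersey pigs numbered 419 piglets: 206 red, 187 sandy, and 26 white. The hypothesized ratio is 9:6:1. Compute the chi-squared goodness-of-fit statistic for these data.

The 9:6:1 ratio has 16 parts, so with N = 419 the expected counts are:
  red: 419 × 9/16 = 235.6875
  sandy: 419 × 6/16 = 157.125
  white: 419 × 1/16 = 26.1875
χ² = Σ (O − E)² / E
  red: (206 − 235.6875)² / 235.6875 = 3.7395
  sandy: (187 − 157.125)² / 157.125 = 5.6803
  white: (26 − 26.1875)² / 26.1875 = 0.0013
χ² = 3.7395 + 5.6803 + 0.0013 = 9.4211 ≈ 9.421

9.421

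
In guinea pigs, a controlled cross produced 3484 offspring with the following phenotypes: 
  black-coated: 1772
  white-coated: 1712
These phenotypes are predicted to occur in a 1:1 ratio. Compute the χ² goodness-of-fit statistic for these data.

1.033

Total ratio parts = 2. Expected numbers out of 3484:
  black-coated: 3484 × 1/2 = 1742
  white-coated: 3484 × 1/2 = 1742
χ² = Σ (O − E)² / E
  black-coated: (1772 − 1742)² / 1742 = 0.5166
  white-coated: (1712 − 1742)² / 1742 = 0.5166
χ² = 0.5166 + 0.5166 = 1.0332 ≈ 1.033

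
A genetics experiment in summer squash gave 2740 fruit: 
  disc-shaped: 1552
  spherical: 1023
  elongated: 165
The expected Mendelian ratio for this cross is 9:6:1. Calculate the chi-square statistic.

0.323

Total ratio parts = 16. Expected numbers out of 2740:
  disc-shaped: 2740 × 9/16 = 1541.25
  spherical: 2740 × 6/16 = 1027.5
  elongated: 2740 × 1/16 = 171.25
χ² = Σ (O − E)² / E
  disc-shaped: (1552 − 1541.25)² / 1541.25 = 0.0750
  spherical: (1023 − 1027.5)² / 1027.5 = 0.0197
  elongated: (165 − 171.25)² / 171.25 = 0.2281
χ² = 0.0750 + 0.0197 + 0.2281 = 0.3228 ≈ 0.323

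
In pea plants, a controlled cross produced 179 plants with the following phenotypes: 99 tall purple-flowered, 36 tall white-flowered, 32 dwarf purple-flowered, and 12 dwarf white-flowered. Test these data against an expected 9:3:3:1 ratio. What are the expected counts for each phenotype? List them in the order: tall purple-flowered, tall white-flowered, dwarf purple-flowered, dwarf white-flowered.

100.6875, 33.5625, 33.5625, 11.1875

Expected counts for N = 179 under a 9:3:3:1 ratio (total parts = 16):
  tall purple-flowered: 179 × 9/16 = 100.6875
  tall white-flowered: 179 × 3/16 = 33.5625
  dwarf purple-flowered: 179 × 3/16 = 33.5625
  dwarf white-flowered: 179 × 1/16 = 11.1875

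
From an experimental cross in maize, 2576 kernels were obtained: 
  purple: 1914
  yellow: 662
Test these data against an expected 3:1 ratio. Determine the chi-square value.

Expected counts for N = 2576 under a 3:1 ratio (total parts = 4):
  purple: 2576 × 3/4 = 1932
  yellow: 2576 × 1/4 = 644
χ² = Σ (O − E)² / E
  purple: (1914 − 1932)² / 1932 = 0.1677
  yellow: (662 − 644)² / 644 = 0.5031
χ² = 0.1677 + 0.5031 = 0.6708 ≈ 0.671

0.671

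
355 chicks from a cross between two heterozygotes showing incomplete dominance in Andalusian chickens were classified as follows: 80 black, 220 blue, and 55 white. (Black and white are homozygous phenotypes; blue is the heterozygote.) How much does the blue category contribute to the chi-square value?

10.176

With incomplete dominance, a heterozygote × heterozygote cross gives a 1:2:1 phenotypic ratio.
Under the 1:2:1 hypothesis (Σ ratio = 4, N = 355):
  black: 355 × 1/4 = 88.75
  blue: 355 × 2/4 = 177.5
  white: 355 × 1/4 = 88.75
Contribution of blue: (220 − 177.5)² / 177.5 = 10.1761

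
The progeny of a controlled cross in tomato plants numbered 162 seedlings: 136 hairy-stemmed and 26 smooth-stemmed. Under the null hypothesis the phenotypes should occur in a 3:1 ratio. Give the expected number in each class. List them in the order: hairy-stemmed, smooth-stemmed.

121.5, 40.5

Total ratio parts = 4. Expected numbers out of 162:
  hairy-stemmed: 162 × 3/4 = 121.5
  smooth-stemmed: 162 × 1/4 = 40.5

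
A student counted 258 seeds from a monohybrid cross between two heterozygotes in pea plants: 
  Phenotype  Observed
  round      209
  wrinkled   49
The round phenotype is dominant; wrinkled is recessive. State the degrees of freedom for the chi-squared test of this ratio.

For a monohybrid cross between heterozygotes with complete dominance, the expected phenotypic ratio is 3:1.
A goodness-of-fit test with 2 phenotype classes has df = 2 − 1 = 1.

1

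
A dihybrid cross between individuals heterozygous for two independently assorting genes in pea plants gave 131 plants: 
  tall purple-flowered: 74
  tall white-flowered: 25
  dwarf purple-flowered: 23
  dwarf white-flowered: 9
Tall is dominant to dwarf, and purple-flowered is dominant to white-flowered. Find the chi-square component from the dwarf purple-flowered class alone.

A dihybrid F₂ with independent assortment and complete dominance at both loci gives a 9:3:3:1 phenotypic ratio.
The 9:3:3:1 ratio has 16 parts, so with N = 131 the expected counts are:
  tall purple-flowered: 131 × 9/16 = 73.6875
  tall white-flowered: 131 × 3/16 = 24.5625
  dwarf purple-flowered: 131 × 3/16 = 24.5625
  dwarf white-flowered: 131 × 1/16 = 8.1875
Contribution of dwarf purple-flowered: (23 − 24.5625)² / 24.5625 = 0.0994

0.099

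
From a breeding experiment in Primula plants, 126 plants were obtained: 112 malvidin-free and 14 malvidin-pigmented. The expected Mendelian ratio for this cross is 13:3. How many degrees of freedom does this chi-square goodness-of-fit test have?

A goodness-of-fit test with 2 phenotype classes has df = 2 − 1 = 1.

1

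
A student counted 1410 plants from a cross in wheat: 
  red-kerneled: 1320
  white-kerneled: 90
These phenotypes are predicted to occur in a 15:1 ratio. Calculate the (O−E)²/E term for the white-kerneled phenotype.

0.040

Expected counts for N = 1410 under a 15:1 ratio (total parts = 16):
  red-kerneled: 1410 × 15/16 = 1321.875
  white-kerneled: 1410 × 1/16 = 88.125
Contribution of white-kerneled: (90 − 88.125)² / 88.125 = 0.0399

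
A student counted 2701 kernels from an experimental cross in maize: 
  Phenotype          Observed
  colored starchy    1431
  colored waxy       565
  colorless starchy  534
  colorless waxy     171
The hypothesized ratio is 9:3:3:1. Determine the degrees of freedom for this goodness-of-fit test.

A goodness-of-fit test with 4 phenotype classes has df = 4 − 1 = 3.

3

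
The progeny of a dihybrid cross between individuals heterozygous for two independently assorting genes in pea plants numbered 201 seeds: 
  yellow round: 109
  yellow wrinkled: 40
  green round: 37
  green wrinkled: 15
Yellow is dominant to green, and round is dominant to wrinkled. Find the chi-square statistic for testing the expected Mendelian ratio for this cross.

0.773

A dihybrid F₂ with independent assortment and complete dominance at both loci gives a 9:3:3:1 phenotypic ratio.
Under the 9:3:3:1 hypothesis (Σ ratio = 16, N = 201):
  yellow round: 201 × 9/16 = 113.0625
  yellow wrinkled: 201 × 3/16 = 37.6875
  green round: 201 × 3/16 = 37.6875
  green wrinkled: 201 × 1/16 = 12.5625
χ² = Σ (O − E)² / E
  yellow round: (109 − 113.0625)² / 113.0625 = 0.1460
  yellow wrinkled: (40 − 37.6875)² / 37.6875 = 0.1419
  green round: (37 − 37.6875)² / 37.6875 = 0.0125
  green wrinkled: (15 − 12.5625)² / 12.5625 = 0.4729
χ² = 0.1460 + 0.1419 + 0.0125 + 0.4729 = 0.7733 ≈ 0.773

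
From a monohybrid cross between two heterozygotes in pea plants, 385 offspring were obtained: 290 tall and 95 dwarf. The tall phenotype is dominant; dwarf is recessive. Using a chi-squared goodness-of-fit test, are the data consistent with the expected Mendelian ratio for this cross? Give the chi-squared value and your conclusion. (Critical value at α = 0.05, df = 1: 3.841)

0.022; consistent

For a monohybrid cross between heterozygotes with complete dominance, the expected phenotypic ratio is 3:1.
Under the 3:1 hypothesis (Σ ratio = 4, N = 385):
  tall: 385 × 3/4 = 288.75
  dwarf: 385 × 1/4 = 96.25
χ² = Σ (O − E)² / E
  tall: (290 − 288.75)² / 288.75 = 0.0054
  dwarf: (95 − 96.25)² / 96.25 = 0.0162
χ² = 0.0054 + 0.0162 = 0.0216 ≈ 0.022
Degrees of freedom = 2 − 1 = 1; critical value at α = 0.05 is 3.841.
Since 0.022 < 3.841, we fail to reject the null hypothesis — the data are consistent with the 3:1 ratio.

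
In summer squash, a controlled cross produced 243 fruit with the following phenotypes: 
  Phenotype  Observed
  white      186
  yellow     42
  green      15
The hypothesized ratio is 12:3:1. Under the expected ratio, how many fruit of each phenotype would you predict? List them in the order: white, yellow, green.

Total ratio parts = 16. Expected numbers out of 243:
  white: 243 × 12/16 = 182.25
  yellow: 243 × 3/16 = 45.5625
  green: 243 × 1/16 = 15.1875

182.25, 45.5625, 15.1875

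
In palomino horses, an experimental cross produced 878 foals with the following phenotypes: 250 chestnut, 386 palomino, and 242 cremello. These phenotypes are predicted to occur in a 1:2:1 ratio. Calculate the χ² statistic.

Total ratio parts = 4. Expected numbers out of 878:
  chestnut: 878 × 1/4 = 219.5
  palomino: 878 × 2/4 = 439
  cremello: 878 × 1/4 = 219.5
χ² = Σ (O − E)² / E
  chestnut: (250 − 219.5)² / 219.5 = 4.2380
  palomino: (386 − 439)² / 439 = 6.3986
  cremello: (242 − 219.5)² / 219.5 = 2.3064
χ² = 4.2380 + 6.3986 + 2.3064 = 12.943

12.943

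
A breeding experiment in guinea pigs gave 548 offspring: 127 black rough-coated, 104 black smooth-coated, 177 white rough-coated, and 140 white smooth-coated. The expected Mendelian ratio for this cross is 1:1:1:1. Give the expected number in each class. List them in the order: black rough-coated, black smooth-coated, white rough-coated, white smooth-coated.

Total ratio parts = 4. Expected numbers out of 548:
  black rough-coated: 548 × 1/4 = 137
  black smooth-coated: 548 × 1/4 = 137
  white rough-coated: 548 × 1/4 = 137
  white smooth-coated: 548 × 1/4 = 137

137, 137, 137, 137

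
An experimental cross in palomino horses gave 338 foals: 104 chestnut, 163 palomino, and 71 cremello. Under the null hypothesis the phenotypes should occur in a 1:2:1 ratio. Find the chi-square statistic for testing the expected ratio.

Total ratio parts = 4. Expected numbers out of 338:
  chestnut: 338 × 1/4 = 84.5
  palomino: 338 × 2/4 = 169
  cremello: 338 × 1/4 = 84.5
χ² = Σ (O − E)² / E
  chestnut: (104 − 84.5)² / 84.5 = 4.5000
  palomino: (163 − 169)² / 169 = 0.2130
  cremello: (71 − 84.5)² / 84.5 = 2.1568
χ² = 4.5000 + 0.2130 + 2.1568 = 6.8698 ≈ 6.870

6.870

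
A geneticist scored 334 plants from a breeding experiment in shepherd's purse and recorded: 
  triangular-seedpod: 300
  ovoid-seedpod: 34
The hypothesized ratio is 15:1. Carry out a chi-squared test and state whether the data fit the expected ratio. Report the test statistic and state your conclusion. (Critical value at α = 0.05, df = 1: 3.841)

8.802; not consistent

Expected counts for N = 334 under a 15:1 ratio (total parts = 16):
  triangular-seedpod: 334 × 15/16 = 313.125
  ovoid-seedpod: 334 × 1/16 = 20.875
χ² = Σ (O − E)² / E
  triangular-seedpod: (300 − 313.125)² / 313.125 = 0.5501
  ovoid-seedpod: (34 − 20.875)² / 20.875 = 8.2522
χ² = 0.5501 + 8.2522 = 8.8023 ≈ 8.802
Degrees of freedom = 2 − 1 = 1; critical value at α = 0.05 is 3.841.
Since 8.802 > 3.841, we reject the null hypothesis — the data do not fit the 15:1 ratio.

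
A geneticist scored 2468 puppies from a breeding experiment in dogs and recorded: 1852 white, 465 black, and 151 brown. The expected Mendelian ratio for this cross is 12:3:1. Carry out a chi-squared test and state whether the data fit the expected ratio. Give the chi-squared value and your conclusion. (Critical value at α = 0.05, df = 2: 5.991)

Total ratio parts = 16. Expected numbers out of 2468:
  white: 2468 × 12/16 = 1851
  black: 2468 × 3/16 = 462.75
  brown: 2468 × 1/16 = 154.25
χ² = Σ (O − E)² / E
  white: (1852 − 1851)² / 1851 = 0.0005
  black: (465 − 462.75)² / 462.75 = 0.0109
  brown: (151 − 154.25)² / 154.25 = 0.0685
χ² = 0.0005 + 0.0109 + 0.0685 = 0.0799 ≈ 0.080
Degrees of freedom = 3 − 1 = 2; critical value at α = 0.05 is 5.991.
Since 0.080 < 5.991, we fail to reject the null hypothesis — the data are consistent with the 12:3:1 ratio.

0.080; consistent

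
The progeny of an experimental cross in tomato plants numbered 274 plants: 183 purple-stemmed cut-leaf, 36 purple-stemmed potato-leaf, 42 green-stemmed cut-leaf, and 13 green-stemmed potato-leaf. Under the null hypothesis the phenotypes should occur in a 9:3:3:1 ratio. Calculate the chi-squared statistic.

12.715

Under the 9:3:3:1 hypothesis (Σ ratio = 16, N = 274):
  purple-stemmed cut-leaf: 274 × 9/16 = 154.125
  purple-stemmed potato-leaf: 274 × 3/16 = 51.375
  green-stemmed cut-leaf: 274 × 3/16 = 51.375
  green-stemmed potato-leaf: 274 × 1/16 = 17.125
χ² = Σ (O − E)² / E
  purple-stemmed cut-leaf: (183 − 154.125)² / 154.125 = 5.4097
  purple-stemmed potato-leaf: (36 − 51.375)² / 51.375 = 4.6013
  green-stemmed cut-leaf: (42 − 51.375)² / 51.375 = 1.7108
  green-stemmed potato-leaf: (13 − 17.125)² / 17.125 = 0.9936
χ² = 5.4097 + 4.6013 + 1.7108 + 0.9936 = 12.7154 ≈ 12.715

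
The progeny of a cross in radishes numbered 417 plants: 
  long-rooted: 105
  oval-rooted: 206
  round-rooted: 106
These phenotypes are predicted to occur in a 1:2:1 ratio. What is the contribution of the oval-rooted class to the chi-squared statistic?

Total ratio parts = 4. Expected numbers out of 417:
  long-rooted: 417 × 1/4 = 104.25
  oval-rooted: 417 × 2/4 = 208.5
  round-rooted: 417 × 1/4 = 104.25
Contribution of oval-rooted: (206 − 208.5)² / 208.5 = 0.0300

0.030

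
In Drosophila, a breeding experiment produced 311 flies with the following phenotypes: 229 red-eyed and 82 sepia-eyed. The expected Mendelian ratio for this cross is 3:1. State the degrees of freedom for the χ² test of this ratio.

1

A goodness-of-fit test with 2 phenotype classes has df = 2 − 1 = 1.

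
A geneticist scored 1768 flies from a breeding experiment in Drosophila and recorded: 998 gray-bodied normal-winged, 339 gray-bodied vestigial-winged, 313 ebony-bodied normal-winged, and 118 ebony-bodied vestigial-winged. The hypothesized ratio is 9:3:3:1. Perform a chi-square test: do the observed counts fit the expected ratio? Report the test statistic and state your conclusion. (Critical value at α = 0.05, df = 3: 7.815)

1.723; consistent

The 9:3:3:1 ratio has 16 parts, so with N = 1768 the expected counts are:
  gray-bodied normal-winged: 1768 × 9/16 = 994.5
  gray-bodied vestigial-winged: 1768 × 3/16 = 331.5
  ebony-bodied normal-winged: 1768 × 3/16 = 331.5
  ebony-bodied vestigial-winged: 1768 × 1/16 = 110.5
χ² = Σ (O − E)² / E
  gray-bodied normal-winged: (998 − 994.5)² / 994.5 = 0.0123
  gray-bodied vestigial-winged: (339 − 331.5)² / 331.5 = 0.1697
  ebony-bodied normal-winged: (313 − 331.5)² / 331.5 = 1.0324
  ebony-bodied vestigial-winged: (118 − 110.5)² / 110.5 = 0.5090
χ² = 0.0123 + 0.1697 + 1.0324 + 0.5090 = 1.7234 ≈ 1.723
Degrees of freedom = 4 − 1 = 3; critical value at α = 0.05 is 7.815.
Since 1.723 < 7.815, we fail to reject the null hypothesis — the data are consistent with the 9:3:3:1 ratio.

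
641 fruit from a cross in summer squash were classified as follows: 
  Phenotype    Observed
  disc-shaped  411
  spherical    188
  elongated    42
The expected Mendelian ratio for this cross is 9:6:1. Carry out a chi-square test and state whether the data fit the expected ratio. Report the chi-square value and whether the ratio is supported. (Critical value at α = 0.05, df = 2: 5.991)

18.561; not consistent

Expected counts for N = 641 under a 9:6:1 ratio (total parts = 16):
  disc-shaped: 641 × 9/16 = 360.5625
  spherical: 641 × 6/16 = 240.375
  elongated: 641 × 1/16 = 40.0625
χ² = Σ (O − E)² / E
  disc-shaped: (411 − 360.5625)² / 360.5625 = 7.0555
  spherical: (188 − 240.375)² / 240.375 = 11.4119
  elongated: (42 − 40.0625)² / 40.0625 = 0.0937
χ² = 7.0555 + 11.4119 + 0.0937 = 18.5611 ≈ 18.561
Degrees of freedom = 3 − 1 = 2; critical value at α = 0.05 is 5.991.
Since 18.561 > 5.991, we reject the null hypothesis — the data do not fit the 9:6:1 ratio.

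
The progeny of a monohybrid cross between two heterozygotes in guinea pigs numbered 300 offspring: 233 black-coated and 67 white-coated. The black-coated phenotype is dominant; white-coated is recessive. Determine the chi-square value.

For a monohybrid cross between heterozygotes with complete dominance, the expected phenotypic ratio is 3:1.
Under the 3:1 hypothesis (Σ ratio = 4, N = 300):
  black-coated: 300 × 3/4 = 225
  white-coated: 300 × 1/4 = 75
χ² = Σ (O − E)² / E
  black-coated: (233 − 225)² / 225 = 0.2844
  white-coated: (67 − 75)² / 75 = 0.8533
χ² = 0.2844 + 0.8533 = 1.1377 ≈ 1.138

1.138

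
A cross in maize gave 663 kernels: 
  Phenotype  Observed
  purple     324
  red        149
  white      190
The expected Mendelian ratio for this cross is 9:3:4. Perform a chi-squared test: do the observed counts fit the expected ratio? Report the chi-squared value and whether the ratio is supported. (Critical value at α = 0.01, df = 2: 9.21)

Total ratio parts = 16. Expected numbers out of 663:
  purple: 663 × 9/16 = 372.9375
  red: 663 × 3/16 = 124.3125
  white: 663 × 4/16 = 165.75
χ² = Σ (O − E)² / E
  purple: (324 − 372.9375)² / 372.9375 = 6.4217
  red: (149 − 124.3125)² / 124.3125 = 4.9027
  white: (190 − 165.75)² / 165.75 = 3.5479
χ² = 6.4217 + 4.9027 + 3.5479 = 14.8723 ≈ 14.872
Degrees of freedom = 3 − 1 = 2; critical value at α = 0.01 is 9.21.
Since 14.872 > 9.21, we reject the null hypothesis — the data do not fit the 9:3:4 ratio.

14.872; not consistent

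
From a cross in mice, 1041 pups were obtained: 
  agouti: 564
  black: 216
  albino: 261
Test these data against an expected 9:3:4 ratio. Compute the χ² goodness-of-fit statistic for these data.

The 9:3:4 ratio has 16 parts, so with N = 1041 the expected counts are:
  agouti: 1041 × 9/16 = 585.5625
  black: 1041 × 3/16 = 195.1875
  albino: 1041 × 4/16 = 260.25
χ² = Σ (O − E)² / E
  agouti: (564 − 585.5625)² / 585.5625 = 0.7940
  black: (216 − 195.1875)² / 195.1875 = 2.2192
  albino: (261 − 260.25)² / 260.25 = 0.0022
χ² = 0.7940 + 2.2192 + 0.0022 = 3.0154 ≈ 3.015

3.015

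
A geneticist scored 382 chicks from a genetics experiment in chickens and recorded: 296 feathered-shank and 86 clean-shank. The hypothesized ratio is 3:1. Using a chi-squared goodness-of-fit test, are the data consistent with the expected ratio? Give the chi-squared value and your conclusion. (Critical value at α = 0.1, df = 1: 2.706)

Expected counts for N = 382 under a 3:1 ratio (total parts = 4):
  feathered-shank: 382 × 3/4 = 286.5
  clean-shank: 382 × 1/4 = 95.5
χ² = Σ (O − E)² / E
  feathered-shank: (296 − 286.5)² / 286.5 = 0.3150
  clean-shank: (86 − 95.5)² / 95.5 = 0.9450
χ² = 0.3150 + 0.9450 = 1.260
Degrees of freedom = 2 − 1 = 1; critical value at α = 0.1 is 2.706.
Since 1.260 < 2.706, we fail to reject the null hypothesis — the data are consistent with the 3:1 ratio.

1.260; consistent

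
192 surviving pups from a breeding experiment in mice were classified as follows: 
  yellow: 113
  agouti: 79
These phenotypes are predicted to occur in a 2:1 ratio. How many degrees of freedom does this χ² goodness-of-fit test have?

A goodness-of-fit test with 2 phenotype classes has df = 2 − 1 = 1.

1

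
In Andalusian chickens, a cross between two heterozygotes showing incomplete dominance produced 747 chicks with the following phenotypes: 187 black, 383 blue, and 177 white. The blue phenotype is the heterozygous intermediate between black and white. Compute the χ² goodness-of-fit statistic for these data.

With incomplete dominance, a heterozygote × heterozygote cross gives a 1:2:1 phenotypic ratio.
The 1:2:1 ratio has 4 parts, so with N = 747 the expected counts are:
  black: 747 × 1/4 = 186.75
  blue: 747 × 2/4 = 373.5
  white: 747 × 1/4 = 186.75
χ² = Σ (O − E)² / E
  black: (187 − 186.75)² / 186.75 = 0.0003
  blue: (383 − 373.5)² / 373.5 = 0.2416
  white: (177 − 186.75)² / 186.75 = 0.5090
χ² = 0.0003 + 0.2416 + 0.5090 = 0.7509 ≈ 0.751

0.751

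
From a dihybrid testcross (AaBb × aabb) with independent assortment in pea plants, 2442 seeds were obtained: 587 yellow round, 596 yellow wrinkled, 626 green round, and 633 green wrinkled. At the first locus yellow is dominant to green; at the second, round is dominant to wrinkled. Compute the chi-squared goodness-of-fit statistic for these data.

A dihybrid testcross with independent assortment gives a 1:1:1:1 ratio.
Under the 1:1:1:1 hypothesis (Σ ratio = 4, N = 2442):
  yellow round: 2442 × 1/4 = 610.5
  yellow wrinkled: 2442 × 1/4 = 610.5
  green round: 2442 × 1/4 = 610.5
  green wrinkled: 2442 × 1/4 = 610.5
χ² = Σ (O − E)² / E
  yellow round: (587 − 610.5)² / 610.5 = 0.9046
  yellow wrinkled: (596 − 610.5)² / 610.5 = 0.3444
  green round: (626 − 610.5)² / 610.5 = 0.3935
  green wrinkled: (633 − 610.5)² / 610.5 = 0.8292
χ² = 0.9046 + 0.3444 + 0.3935 + 0.8292 = 2.4717 ≈ 2.472

2.472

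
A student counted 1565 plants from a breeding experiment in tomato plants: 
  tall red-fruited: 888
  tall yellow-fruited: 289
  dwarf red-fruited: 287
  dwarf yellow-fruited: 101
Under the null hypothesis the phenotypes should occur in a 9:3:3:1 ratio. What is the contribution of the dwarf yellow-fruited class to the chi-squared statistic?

0.104

The 9:3:3:1 ratio has 16 parts, so with N = 1565 the expected counts are:
  tall red-fruited: 1565 × 9/16 = 880.3125
  tall yellow-fruited: 1565 × 3/16 = 293.4375
  dwarf red-fruited: 1565 × 3/16 = 293.4375
  dwarf yellow-fruited: 1565 × 1/16 = 97.8125
Contribution of dwarf yellow-fruited: (101 − 97.8125)² / 97.8125 = 0.1039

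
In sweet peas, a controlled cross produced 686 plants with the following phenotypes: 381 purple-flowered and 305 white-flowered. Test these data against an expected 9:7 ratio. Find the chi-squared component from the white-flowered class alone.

0.079

Under the 9:7 hypothesis (Σ ratio = 16, N = 686):
  purple-flowered: 686 × 9/16 = 385.875
  white-flowered: 686 × 7/16 = 300.125
Contribution of white-flowered: (305 − 300.125)² / 300.125 = 0.0792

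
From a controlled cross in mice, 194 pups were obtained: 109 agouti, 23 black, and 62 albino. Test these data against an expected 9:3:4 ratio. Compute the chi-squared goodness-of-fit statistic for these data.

8.676

Expected counts for N = 194 under a 9:3:4 ratio (total parts = 16):
  agouti: 194 × 9/16 = 109.125
  black: 194 × 3/16 = 36.375
  albino: 194 × 4/16 = 48.5
χ² = Σ (O − E)² / E
  agouti: (109 − 109.125)² / 109.125 = 0.0001
  black: (23 − 36.375)² / 36.375 = 4.9180
  albino: (62 − 48.5)² / 48.5 = 3.7577
χ² = 0.0001 + 4.9180 + 3.7577 = 8.6758 ≈ 8.676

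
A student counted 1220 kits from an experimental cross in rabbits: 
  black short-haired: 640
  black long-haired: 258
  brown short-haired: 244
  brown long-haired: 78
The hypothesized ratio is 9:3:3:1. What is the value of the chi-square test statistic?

Total ratio parts = 16. Expected numbers out of 1220:
  black short-haired: 1220 × 9/16 = 686.25
  black long-haired: 1220 × 3/16 = 228.75
  brown short-haired: 1220 × 3/16 = 228.75
  brown long-haired: 1220 × 1/16 = 76.25
χ² = Σ (O − E)² / E
  black short-haired: (640 − 686.25)² / 686.25 = 3.1170
  black long-haired: (258 − 228.75)² / 228.75 = 3.7402
  brown short-haired: (244 − 228.75)² / 228.75 = 1.0167
  brown long-haired: (78 − 76.25)² / 76.25 = 0.0402
χ² = 3.1170 + 3.7402 + 1.0167 + 0.0402 = 7.9141 ≈ 7.914

7.914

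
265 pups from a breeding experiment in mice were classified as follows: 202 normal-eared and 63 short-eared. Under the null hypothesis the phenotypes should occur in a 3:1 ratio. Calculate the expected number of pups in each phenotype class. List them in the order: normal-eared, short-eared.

Expected counts for N = 265 under a 3:1 ratio (total parts = 4):
  normal-eared: 265 × 3/4 = 198.75
  short-eared: 265 × 1/4 = 66.25

198.75, 66.25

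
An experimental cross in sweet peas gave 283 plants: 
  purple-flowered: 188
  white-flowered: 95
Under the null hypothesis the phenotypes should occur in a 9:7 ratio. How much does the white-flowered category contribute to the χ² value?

6.705

The 9:7 ratio has 16 parts, so with N = 283 the expected counts are:
  purple-flowered: 283 × 9/16 = 159.1875
  white-flowered: 283 × 7/16 = 123.8125
Contribution of white-flowered: (95 − 123.8125)² / 123.8125 = 6.7050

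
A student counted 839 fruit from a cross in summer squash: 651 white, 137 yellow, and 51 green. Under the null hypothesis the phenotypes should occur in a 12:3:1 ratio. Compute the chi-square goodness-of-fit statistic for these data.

3.414

The 12:3:1 ratio has 16 parts, so with N = 839 the expected counts are:
  white: 839 × 12/16 = 629.25
  yellow: 839 × 3/16 = 157.3125
  green: 839 × 1/16 = 52.4375
χ² = Σ (O − E)² / E
  white: (651 − 629.25)² / 629.25 = 0.7518
  yellow: (137 − 157.3125)² / 157.3125 = 2.6228
  green: (51 − 52.4375)² / 52.4375 = 0.0394
χ² = 0.7518 + 2.6228 + 0.0394 = 3.414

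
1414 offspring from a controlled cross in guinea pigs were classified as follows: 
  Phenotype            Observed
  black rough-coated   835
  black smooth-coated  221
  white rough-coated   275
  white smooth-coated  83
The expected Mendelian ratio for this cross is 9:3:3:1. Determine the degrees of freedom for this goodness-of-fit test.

A goodness-of-fit test with 4 phenotype classes has df = 4 − 1 = 3.

3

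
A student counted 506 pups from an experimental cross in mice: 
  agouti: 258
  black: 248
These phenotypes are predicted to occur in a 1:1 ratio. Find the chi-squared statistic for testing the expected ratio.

Total ratio parts = 2. Expected numbers out of 506:
  agouti: 506 × 1/2 = 253
  black: 506 × 1/2 = 253
χ² = Σ (O − E)² / E
  agouti: (258 − 253)² / 253 = 0.0988
  black: (248 − 253)² / 253 = 0.0988
χ² = 0.0988 + 0.0988 = 0.1976 ≈ 0.198

0.198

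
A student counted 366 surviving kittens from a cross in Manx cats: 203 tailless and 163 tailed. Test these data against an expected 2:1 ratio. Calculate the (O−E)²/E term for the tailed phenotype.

Total ratio parts = 3. Expected numbers out of 366:
  tailless: 366 × 2/3 = 244
  tailed: 366 × 1/3 = 122
Contribution of tailed: (163 − 122)² / 122 = 13.7787

13.779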